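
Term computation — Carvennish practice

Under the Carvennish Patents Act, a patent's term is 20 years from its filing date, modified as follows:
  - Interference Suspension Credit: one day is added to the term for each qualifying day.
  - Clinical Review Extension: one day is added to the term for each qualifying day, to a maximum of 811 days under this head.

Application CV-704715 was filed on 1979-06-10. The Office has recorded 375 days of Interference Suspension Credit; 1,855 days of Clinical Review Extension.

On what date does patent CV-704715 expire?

September 8, 2002

Base term: filing date + 20 years → 10 June 1999.
Interference Suspension Credit: +375 days → 19 June 2000.
Clinical Review Extension: 1855 days claimed exceeds the 811-day cap, so +811 days → 8 September 2002.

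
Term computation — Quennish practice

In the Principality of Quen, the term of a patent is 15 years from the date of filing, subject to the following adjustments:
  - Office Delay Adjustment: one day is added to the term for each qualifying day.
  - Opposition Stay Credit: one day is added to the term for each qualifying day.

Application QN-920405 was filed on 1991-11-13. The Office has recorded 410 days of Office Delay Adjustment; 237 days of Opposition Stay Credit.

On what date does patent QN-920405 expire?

August 21, 2008

Base term: filing date + 15 years → 13 November 2006.
Office Delay Adjustment: +410 days → 28 December 2007.
Opposition Stay Credit: +237 days → 21 August 2008.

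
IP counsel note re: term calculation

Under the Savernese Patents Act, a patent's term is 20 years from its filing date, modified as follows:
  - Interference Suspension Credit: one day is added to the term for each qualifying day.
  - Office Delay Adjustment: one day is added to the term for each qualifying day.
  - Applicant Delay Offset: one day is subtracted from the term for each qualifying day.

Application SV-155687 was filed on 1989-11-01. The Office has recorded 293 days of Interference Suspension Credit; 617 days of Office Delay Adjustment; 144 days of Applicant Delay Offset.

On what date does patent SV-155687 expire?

December 7, 2011

Base term: filing date + 20 years → 1 November 2009.
Interference Suspension Credit: +293 days → 21 August 2010.
Office Delay Adjustment: +617 days → 29 April 2012.
Applicant Delay Offset: −144 days → 7 December 2011.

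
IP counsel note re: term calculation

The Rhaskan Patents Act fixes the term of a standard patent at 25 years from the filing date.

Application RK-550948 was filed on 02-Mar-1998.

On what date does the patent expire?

Filing date + 25 years → 2 March 2023.

2023-03-02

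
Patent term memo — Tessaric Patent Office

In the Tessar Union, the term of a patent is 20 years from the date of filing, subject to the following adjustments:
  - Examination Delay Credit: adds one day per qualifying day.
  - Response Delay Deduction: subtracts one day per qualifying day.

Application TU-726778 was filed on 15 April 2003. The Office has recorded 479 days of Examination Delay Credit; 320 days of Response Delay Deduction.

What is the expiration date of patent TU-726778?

Base term: filing date + 20 years → 15 April 2023.
Examination Delay Credit: +479 days → 6 August 2024.
Response Delay Deduction: −320 days → 21 September 2023.

September 21, 2023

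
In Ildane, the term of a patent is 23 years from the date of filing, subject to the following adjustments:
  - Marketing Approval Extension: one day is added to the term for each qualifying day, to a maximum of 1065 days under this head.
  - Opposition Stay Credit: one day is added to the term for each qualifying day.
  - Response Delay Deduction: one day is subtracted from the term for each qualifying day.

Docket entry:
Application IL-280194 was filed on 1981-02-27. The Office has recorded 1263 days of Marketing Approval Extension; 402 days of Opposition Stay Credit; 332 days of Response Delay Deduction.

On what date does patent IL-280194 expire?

April 7, 2007

Base term: filing date + 23 years → 27 February 2004.
Marketing Approval Extension: 1263 days claimed exceeds the 1065-day cap, so +1065 days → 27 January 2007.
Opposition Stay Credit: +402 days → 4 March 2008.
Response Delay Deduction: −332 days → 7 April 2007.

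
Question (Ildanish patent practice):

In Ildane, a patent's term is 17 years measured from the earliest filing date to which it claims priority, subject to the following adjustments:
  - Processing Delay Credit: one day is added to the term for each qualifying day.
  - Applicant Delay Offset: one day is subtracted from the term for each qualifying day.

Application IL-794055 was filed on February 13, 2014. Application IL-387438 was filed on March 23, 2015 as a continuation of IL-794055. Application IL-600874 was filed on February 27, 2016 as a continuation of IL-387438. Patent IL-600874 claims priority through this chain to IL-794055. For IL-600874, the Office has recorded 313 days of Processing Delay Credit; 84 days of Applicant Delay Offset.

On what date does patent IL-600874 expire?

Earliest priority filing: 13 February 2014.
Base term: 13 February 2014 + 17 years → 13 February 2031.
Processing Delay Credit: +313 days → 23 December 2031.
Applicant Delay Offset: −84 days → 30 September 2031.

September 30, 2031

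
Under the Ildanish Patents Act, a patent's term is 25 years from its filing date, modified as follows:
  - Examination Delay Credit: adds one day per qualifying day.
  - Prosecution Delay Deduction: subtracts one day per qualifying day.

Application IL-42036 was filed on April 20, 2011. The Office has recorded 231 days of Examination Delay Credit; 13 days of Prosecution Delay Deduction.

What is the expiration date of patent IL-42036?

Base term: filing date + 25 years → 20 April 2036.
Examination Delay Credit: +231 days → 7 December 2036.
Prosecution Delay Deduction: −13 days → 24 November 2036.

November 24, 2036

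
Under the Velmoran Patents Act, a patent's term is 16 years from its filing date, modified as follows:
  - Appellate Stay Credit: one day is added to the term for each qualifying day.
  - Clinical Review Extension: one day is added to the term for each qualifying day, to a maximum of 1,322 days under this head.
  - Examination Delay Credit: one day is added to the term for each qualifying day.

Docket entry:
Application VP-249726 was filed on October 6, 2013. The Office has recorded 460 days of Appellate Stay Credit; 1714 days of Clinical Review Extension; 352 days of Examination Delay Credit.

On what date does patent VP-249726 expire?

August 10, 2035

Base term: filing date + 16 years → 6 October 2029.
Appellate Stay Credit: +460 days → 9 January 2031.
Clinical Review Extension: 1714 days claimed exceeds the 1322-day cap, so +1322 days → 23 August 2034.
Examination Delay Credit: +352 days → 10 August 2035.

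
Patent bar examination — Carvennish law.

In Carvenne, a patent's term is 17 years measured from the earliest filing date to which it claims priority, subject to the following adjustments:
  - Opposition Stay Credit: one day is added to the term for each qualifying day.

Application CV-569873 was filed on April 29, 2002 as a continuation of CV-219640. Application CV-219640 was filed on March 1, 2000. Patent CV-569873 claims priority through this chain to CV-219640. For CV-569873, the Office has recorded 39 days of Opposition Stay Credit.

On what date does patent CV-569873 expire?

Earliest priority filing: 1 March 2000.
Base term: 1 March 2000 + 17 years → 1 March 2017.
Opposition Stay Credit: +39 days → 9 April 2017.

2017-04-09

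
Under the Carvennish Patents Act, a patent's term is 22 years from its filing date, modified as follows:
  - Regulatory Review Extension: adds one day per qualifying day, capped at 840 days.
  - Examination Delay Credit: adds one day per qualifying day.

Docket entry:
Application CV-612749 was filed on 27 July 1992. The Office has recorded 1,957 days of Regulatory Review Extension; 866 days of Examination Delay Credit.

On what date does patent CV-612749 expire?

Base term: filing date + 22 years → 27 July 2014.
Regulatory Review Extension: 1957 days claimed exceeds the 840-day cap, so +840 days → 13 November 2016.
Examination Delay Credit: +866 days → 29 March 2019.

March 29, 2019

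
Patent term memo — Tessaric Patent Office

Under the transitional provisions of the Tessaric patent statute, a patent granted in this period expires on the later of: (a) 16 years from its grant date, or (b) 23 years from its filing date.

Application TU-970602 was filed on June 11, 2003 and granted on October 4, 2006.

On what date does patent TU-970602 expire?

(a) grant + 16 years → 4 October 2022.
(b) filing + 23 years → 11 June 2026.
Later of the two: 11 June 2026.

June 11, 2026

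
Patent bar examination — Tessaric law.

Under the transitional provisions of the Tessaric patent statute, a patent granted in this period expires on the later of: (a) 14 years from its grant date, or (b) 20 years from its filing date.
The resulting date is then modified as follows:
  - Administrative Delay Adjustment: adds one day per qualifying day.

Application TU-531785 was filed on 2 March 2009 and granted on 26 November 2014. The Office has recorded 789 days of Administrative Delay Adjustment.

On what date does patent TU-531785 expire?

(a) grant + 14 years → 26 November 2028.
(b) filing + 20 years → 2 March 2029.
Later of the two: 2 March 2029.
Administrative Delay Adjustment: +789 days → 30 April 2031.

2031-04-30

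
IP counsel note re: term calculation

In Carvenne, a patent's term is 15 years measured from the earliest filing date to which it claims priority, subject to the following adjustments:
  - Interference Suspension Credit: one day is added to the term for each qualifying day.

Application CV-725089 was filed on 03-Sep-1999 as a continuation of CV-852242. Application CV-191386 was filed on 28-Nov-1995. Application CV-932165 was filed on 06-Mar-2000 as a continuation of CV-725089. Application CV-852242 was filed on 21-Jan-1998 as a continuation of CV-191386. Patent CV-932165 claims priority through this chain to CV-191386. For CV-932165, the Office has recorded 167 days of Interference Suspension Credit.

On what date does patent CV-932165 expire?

Earliest priority filing: 28 November 1995.
Base term: 28 November 1995 + 15 years → 28 November 2010.
Interference Suspension Credit: +167 days → 14 May 2011.

2011-05-14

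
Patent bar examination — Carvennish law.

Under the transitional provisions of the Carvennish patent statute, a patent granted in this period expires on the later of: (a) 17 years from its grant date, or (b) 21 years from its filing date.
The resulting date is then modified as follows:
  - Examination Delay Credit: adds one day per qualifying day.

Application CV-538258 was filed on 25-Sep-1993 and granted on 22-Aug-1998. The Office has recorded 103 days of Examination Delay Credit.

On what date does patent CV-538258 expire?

December 3, 2015

(a) grant + 17 years → 22 August 2015.
(b) filing + 21 years → 25 September 2014.
Later of the two: 22 August 2015.
Examination Delay Credit: +103 days → 3 December 2015.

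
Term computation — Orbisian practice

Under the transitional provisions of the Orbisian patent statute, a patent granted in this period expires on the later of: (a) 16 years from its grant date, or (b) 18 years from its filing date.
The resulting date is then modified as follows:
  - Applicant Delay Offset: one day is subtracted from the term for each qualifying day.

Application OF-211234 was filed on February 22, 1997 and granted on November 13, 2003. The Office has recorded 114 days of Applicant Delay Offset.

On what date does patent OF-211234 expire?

(a) grant + 16 years → 13 November 2019.
(b) filing + 18 years → 22 February 2015.
Later of the two: 13 November 2019.
Applicant Delay Offset: −114 days → 22 July 2019.

July 22, 2019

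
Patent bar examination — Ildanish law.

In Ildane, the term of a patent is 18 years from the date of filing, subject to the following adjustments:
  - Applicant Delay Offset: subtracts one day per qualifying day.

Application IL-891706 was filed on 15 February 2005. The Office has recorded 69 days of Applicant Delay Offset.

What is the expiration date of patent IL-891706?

2022-12-08

Base term: filing date + 18 years → 15 February 2023.
Applicant Delay Offset: −69 days → 8 December 2022.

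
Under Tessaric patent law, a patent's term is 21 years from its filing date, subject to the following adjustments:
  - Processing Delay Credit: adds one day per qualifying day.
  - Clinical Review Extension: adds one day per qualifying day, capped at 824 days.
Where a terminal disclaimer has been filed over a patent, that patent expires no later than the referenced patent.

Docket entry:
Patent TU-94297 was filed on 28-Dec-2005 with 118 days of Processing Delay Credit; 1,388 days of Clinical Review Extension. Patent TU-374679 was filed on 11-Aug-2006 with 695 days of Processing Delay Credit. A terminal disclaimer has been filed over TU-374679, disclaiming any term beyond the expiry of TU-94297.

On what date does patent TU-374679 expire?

2029-07-06

Natural term of TU-374679:
  Base: filing + 21 years → 11 August 2027.
  Processing Delay Credit: +695 days → 6 July 2029.
Expiry of referenced patent TU-94297:
  Base: filing + 21 years → 28 December 2026.
  Processing Delay Credit: +118 days → 25 April 2027.
  Clinical Review Extension: 1388 days claimed exceeds the 824-day cap, so +824 days → 27 July 2029.
Terminal disclaimer: TU-374679 expires on the earlier of 6 July 2029 and 27 July 2029.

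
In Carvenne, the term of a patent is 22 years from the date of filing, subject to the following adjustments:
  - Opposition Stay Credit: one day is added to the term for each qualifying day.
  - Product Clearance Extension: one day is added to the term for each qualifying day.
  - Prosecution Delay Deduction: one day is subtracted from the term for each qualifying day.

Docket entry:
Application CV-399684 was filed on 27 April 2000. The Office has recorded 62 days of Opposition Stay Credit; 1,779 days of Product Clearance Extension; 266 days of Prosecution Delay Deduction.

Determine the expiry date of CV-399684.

August 19, 2026

Base term: filing date + 22 years → 27 April 2022.
Opposition Stay Credit: +62 days → 28 June 2022.
Product Clearance Extension: +1779 days → 12 May 2027.
Prosecution Delay Deduction: −266 days → 19 August 2026.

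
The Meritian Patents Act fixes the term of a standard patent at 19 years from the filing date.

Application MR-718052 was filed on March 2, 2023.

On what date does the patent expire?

2042-03-02

Filing date + 19 years → 2 March 2042.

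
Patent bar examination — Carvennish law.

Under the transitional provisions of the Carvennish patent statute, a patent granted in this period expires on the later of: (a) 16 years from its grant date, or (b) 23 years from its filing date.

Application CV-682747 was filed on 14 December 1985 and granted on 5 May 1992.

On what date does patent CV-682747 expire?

(a) grant + 16 years → 5 May 2008.
(b) filing + 23 years → 14 December 2008.
Later of the two: 14 December 2008.

December 14, 2008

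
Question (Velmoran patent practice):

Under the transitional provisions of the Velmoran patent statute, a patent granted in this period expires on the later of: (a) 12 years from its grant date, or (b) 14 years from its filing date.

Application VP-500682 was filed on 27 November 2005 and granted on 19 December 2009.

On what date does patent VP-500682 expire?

2021-12-19

(a) grant + 12 years → 19 December 2021.
(b) filing + 14 years → 27 November 2019.
Later of the two: 19 December 2021.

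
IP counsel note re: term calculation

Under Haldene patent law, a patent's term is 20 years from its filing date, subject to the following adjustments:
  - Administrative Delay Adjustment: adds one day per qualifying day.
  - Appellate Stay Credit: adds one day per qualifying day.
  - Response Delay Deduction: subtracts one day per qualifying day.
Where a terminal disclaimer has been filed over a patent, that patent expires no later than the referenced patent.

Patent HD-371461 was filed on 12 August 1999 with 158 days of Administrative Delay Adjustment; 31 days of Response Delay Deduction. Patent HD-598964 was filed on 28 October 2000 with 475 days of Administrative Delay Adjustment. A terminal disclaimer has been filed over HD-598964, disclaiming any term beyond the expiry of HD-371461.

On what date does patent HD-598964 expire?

2019-12-17

Natural term of HD-598964:
  Base: filing + 20 years → 28 October 2020.
  Administrative Delay Adjustment: +475 days → 15 February 2022.
Expiry of referenced patent HD-371461:
  Base: filing + 20 years → 12 August 2019.
  Administrative Delay Adjustment: +158 days → 17 January 2020.
  Response Delay Deduction: −31 days → 17 December 2019.
Terminal disclaimer: HD-598964 expires on the earlier of 15 February 2022 and 17 December 2019.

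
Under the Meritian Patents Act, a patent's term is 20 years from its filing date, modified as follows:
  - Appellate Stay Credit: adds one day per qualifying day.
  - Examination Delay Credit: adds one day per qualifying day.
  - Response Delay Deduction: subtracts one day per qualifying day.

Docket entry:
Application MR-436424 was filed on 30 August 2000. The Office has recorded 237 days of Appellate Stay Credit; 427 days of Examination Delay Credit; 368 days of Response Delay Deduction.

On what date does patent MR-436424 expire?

2021-06-22

Base term: filing date + 20 years → 30 August 2020.
Appellate Stay Credit: +237 days → 24 April 2021.
Examination Delay Credit: +427 days → 25 June 2022.
Response Delay Deduction: −368 days → 22 June 2021.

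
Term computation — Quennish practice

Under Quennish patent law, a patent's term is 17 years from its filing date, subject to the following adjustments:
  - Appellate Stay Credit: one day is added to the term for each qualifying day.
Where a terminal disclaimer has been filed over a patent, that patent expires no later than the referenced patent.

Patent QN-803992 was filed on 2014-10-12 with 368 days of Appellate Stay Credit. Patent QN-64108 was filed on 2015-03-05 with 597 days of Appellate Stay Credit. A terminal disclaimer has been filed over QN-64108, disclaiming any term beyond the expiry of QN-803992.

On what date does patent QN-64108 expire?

Natural term of QN-64108:
  Base: filing + 17 years → 5 March 2032.
  Appellate Stay Credit: +597 days → 23 October 2033.
Expiry of referenced patent QN-803992:
  Base: filing + 17 years → 12 October 2031.
  Appellate Stay Credit: +368 days → 14 October 2032.
Terminal disclaimer: QN-64108 expires on the earlier of 23 October 2033 and 14 October 2032.

2032-10-14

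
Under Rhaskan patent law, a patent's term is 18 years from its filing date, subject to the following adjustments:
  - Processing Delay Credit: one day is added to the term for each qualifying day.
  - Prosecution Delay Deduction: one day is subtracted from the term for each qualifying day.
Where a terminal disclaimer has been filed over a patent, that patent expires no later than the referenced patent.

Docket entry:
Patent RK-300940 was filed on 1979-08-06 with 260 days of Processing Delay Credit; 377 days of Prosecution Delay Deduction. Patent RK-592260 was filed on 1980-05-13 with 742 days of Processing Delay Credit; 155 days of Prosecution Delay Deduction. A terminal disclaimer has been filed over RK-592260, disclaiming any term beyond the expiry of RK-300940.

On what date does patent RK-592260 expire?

1997-04-11

Natural term of RK-592260:
  Base: filing + 18 years → 13 May 1998.
  Processing Delay Credit: +742 days → 24 May 2000.
  Prosecution Delay Deduction: −155 days → 21 December 1999.
Expiry of referenced patent RK-300940:
  Base: filing + 18 years → 6 August 1997.
  Processing Delay Credit: +260 days → 23 April 1998.
  Prosecution Delay Deduction: −377 days → 11 April 1997.
Terminal disclaimer: RK-592260 expires on the earlier of 21 December 1999 and 11 April 1997.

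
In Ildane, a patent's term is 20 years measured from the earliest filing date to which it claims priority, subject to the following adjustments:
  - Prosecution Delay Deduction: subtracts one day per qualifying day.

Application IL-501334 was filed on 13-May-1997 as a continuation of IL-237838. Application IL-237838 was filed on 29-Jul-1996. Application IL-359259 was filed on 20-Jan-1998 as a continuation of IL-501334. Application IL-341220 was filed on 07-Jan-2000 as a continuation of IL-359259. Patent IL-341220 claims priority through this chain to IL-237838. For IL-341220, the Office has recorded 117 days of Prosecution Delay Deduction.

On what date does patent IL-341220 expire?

Earliest priority filing: 29 July 1996.
Base term: 29 July 1996 + 20 years → 29 July 2016.
Prosecution Delay Deduction: −117 days → 3 April 2016.

2016-04-03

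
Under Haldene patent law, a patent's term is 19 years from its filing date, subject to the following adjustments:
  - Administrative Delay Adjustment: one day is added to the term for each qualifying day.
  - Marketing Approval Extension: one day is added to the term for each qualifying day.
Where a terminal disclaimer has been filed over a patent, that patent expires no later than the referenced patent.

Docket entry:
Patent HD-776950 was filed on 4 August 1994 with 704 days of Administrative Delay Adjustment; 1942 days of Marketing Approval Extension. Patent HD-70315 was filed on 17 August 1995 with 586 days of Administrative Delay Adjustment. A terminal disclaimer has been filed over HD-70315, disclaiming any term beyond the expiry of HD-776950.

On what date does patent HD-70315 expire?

2016-03-25

Natural term of HD-70315:
  Base: filing + 19 years → 17 August 2014.
  Administrative Delay Adjustment: +586 days → 25 March 2016.
Expiry of referenced patent HD-776950:
  Base: filing + 19 years → 4 August 2013.
  Administrative Delay Adjustment: +704 days → 9 July 2015.
  Marketing Approval Extension: +1942 days → 1 November 2020.
Terminal disclaimer: HD-70315 expires on the earlier of 25 March 2016 and 1 November 2020.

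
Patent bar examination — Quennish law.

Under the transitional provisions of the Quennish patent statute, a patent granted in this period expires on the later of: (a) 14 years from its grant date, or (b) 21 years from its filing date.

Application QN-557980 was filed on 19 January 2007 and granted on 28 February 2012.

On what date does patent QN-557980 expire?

January 19, 2028

(a) grant + 14 years → 28 February 2026.
(b) filing + 21 years → 19 January 2028.
Later of the two: 19 January 2028.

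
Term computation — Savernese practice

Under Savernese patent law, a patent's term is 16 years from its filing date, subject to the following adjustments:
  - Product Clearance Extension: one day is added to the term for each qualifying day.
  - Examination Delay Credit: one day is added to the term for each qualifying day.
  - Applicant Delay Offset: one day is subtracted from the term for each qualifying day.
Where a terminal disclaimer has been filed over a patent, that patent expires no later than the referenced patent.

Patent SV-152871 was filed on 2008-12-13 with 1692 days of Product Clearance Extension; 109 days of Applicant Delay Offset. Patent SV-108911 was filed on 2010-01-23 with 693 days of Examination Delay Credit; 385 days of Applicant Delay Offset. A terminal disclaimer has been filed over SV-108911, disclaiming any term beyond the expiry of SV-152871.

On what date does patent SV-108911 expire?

Natural term of SV-108911:
  Base: filing + 16 years → 23 January 2026.
  Examination Delay Credit: +693 days → 17 December 2027.
  Applicant Delay Offset: −385 days → 27 November 2026.
Expiry of referenced patent SV-152871:
  Base: filing + 16 years → 13 December 2024.
  Product Clearance Extension: +1692 days → 1 August 2029.
  Applicant Delay Offset: −109 days → 14 April 2029.
Terminal disclaimer: SV-108911 expires on the earlier of 27 November 2026 and 14 April 2029.

November 27, 2026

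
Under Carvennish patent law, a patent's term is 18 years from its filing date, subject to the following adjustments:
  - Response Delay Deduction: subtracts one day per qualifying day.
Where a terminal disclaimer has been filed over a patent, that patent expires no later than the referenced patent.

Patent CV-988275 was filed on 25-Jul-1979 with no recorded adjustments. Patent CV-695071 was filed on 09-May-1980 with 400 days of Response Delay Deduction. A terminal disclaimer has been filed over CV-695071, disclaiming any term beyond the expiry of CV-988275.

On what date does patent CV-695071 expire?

Natural term of CV-695071:
  Base: filing + 18 years → 9 May 1998.
  Response Delay Deduction: −400 days → 4 April 1997.
Expiry of referenced patent CV-988275:
  Base: filing + 18 years → 25 July 1997.
Terminal disclaimer: CV-695071 expires on the earlier of 4 April 1997 and 25 July 1997.

1997-04-04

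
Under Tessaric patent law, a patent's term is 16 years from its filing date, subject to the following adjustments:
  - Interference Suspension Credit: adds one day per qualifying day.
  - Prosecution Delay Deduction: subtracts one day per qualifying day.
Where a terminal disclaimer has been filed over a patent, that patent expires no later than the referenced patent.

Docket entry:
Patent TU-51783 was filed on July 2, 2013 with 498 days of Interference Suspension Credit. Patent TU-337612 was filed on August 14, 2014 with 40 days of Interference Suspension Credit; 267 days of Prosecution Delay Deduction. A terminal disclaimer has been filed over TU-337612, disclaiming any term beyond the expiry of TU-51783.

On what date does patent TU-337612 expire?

Natural term of TU-337612:
  Base: filing + 16 years → 14 August 2030.
  Interference Suspension Credit: +40 days → 23 September 2030.
  Prosecution Delay Deduction: −267 days → 30 December 2029.
Expiry of referenced patent TU-51783:
  Base: filing + 16 years → 2 July 2029.
  Interference Suspension Credit: +498 days → 12 November 2030.
Terminal disclaimer: TU-337612 expires on the earlier of 30 December 2029 and 12 November 2030.

December 30, 2029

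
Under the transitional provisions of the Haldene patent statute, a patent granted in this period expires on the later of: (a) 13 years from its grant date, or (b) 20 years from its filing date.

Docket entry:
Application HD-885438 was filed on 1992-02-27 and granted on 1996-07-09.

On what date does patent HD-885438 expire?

(a) grant + 13 years → 9 July 2009.
(b) filing + 20 years → 27 February 2012.
Later of the two: 27 February 2012.

2012-02-27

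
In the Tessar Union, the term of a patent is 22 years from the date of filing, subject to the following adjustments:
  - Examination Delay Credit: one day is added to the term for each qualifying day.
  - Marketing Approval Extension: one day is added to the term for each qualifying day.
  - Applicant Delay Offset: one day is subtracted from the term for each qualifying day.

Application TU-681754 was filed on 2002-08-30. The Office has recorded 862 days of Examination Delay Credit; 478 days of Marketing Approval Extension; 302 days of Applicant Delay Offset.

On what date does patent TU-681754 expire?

2027-07-04

Base term: filing date + 22 years → 30 August 2024.
Examination Delay Credit: +862 days → 9 January 2027.
Marketing Approval Extension: +478 days → 1 May 2028.
Applicant Delay Offset: −302 days → 4 July 2027.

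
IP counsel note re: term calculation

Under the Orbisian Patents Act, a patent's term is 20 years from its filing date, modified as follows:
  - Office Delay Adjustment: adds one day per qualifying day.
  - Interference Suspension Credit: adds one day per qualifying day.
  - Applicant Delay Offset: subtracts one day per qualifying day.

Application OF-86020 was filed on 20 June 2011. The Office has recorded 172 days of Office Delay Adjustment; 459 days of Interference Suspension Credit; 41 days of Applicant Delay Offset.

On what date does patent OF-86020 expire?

Base term: filing date + 20 years → 20 June 2031.
Office Delay Adjustment: +172 days → 9 December 2031.
Interference Suspension Credit: +459 days → 12 March 2033.
Applicant Delay Offset: −41 days → 30 January 2033.

2033-01-30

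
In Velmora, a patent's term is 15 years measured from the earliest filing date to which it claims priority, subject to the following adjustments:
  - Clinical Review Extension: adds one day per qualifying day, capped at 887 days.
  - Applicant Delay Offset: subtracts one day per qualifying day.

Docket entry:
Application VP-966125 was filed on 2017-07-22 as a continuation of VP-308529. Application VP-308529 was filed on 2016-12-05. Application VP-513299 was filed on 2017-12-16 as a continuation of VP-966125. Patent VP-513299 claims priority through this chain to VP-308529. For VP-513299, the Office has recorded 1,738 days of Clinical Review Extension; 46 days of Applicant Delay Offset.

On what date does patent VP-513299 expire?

Earliest priority filing: 5 December 2016.
Base term: 5 December 2016 + 15 years → 5 December 2031.
Clinical Review Extension: 1738 days claimed exceeds the 887-day cap, so +887 days → 10 May 2034.
Applicant Delay Offset: −46 days → 25 March 2034.

2034-03-25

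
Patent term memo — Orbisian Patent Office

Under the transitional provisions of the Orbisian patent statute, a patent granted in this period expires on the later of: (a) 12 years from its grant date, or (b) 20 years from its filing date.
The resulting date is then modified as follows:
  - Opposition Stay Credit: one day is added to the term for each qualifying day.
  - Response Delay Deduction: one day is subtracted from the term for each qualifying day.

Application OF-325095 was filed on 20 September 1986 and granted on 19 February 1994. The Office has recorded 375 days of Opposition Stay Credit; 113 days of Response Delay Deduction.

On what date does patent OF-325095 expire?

(a) grant + 12 years → 19 February 2006.
(b) filing + 20 years → 20 September 2006.
Later of the two: 20 September 2006.
Opposition Stay Credit: +375 days → 30 September 2007.
Response Delay Deduction: −113 days → 9 June 2007.

June 9, 2007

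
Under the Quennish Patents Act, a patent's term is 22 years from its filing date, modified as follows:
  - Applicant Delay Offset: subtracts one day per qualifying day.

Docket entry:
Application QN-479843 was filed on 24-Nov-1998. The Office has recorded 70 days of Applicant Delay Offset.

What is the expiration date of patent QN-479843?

September 15, 2020

Base term: filing date + 22 years → 24 November 2020.
Applicant Delay Offset: −70 days → 15 September 2020.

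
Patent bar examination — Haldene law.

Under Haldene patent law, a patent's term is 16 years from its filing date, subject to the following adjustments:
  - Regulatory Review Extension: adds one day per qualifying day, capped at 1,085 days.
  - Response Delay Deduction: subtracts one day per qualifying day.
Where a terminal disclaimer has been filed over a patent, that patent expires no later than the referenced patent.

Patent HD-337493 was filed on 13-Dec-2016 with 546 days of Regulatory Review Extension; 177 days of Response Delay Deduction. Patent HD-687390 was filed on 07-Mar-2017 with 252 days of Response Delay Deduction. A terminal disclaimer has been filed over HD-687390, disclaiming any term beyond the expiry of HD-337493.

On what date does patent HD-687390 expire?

Natural term of HD-687390:
  Base: filing + 16 years → 7 March 2033.
  Response Delay Deduction: −252 days → 28 June 2032.
Expiry of referenced patent HD-337493:
  Base: filing + 16 years → 13 December 2032.
  Regulatory Review Extension: 546 days (within the 1085-day cap) → +546 days → 12 June 2034.
  Response Delay Deduction: −177 days → 17 December 2033.
Terminal disclaimer: HD-687390 expires on the earlier of 28 June 2032 and 17 December 2033.

June 28, 2032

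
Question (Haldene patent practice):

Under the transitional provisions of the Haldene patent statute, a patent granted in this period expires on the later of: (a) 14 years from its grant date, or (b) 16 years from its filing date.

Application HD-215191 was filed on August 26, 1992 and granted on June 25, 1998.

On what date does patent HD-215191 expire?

(a) grant + 14 years → 25 June 2012.
(b) filing + 16 years → 26 August 2008.
Later of the two: 25 June 2012.

June 25, 2012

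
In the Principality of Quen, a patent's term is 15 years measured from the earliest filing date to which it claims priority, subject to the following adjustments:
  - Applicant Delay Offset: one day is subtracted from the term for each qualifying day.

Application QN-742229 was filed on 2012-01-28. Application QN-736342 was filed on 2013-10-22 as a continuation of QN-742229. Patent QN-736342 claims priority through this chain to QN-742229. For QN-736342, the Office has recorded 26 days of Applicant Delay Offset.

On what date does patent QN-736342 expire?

January 2, 2027

Earliest priority filing: 28 January 2012.
Base term: 28 January 2012 + 15 years → 28 January 2027.
Applicant Delay Offset: −26 days → 2 January 2027.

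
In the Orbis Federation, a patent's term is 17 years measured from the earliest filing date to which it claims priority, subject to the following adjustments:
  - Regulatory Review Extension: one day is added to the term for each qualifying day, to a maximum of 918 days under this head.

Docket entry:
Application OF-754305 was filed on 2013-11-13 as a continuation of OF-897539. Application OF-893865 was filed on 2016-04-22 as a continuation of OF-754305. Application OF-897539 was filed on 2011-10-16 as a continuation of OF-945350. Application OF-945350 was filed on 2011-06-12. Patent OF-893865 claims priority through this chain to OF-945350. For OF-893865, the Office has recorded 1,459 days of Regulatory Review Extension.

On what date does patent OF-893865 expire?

Earliest priority filing: 12 June 2011.
Base term: 12 June 2011 + 17 years → 12 June 2028.
Regulatory Review Extension: 1459 days claimed exceeds the 918-day cap, so +918 days → 17 December 2030.

2030-12-17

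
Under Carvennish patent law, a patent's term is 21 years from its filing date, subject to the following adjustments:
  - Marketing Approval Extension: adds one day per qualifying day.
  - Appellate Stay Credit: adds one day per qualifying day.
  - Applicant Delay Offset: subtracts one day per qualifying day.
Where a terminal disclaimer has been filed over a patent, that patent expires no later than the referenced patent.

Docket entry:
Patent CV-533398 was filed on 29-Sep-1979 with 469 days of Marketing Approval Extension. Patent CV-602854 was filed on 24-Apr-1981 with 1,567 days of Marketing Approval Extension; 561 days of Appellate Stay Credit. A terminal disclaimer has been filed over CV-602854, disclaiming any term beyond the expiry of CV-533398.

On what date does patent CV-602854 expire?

Natural term of CV-602854:
  Base: filing + 21 years → 24 April 2002.
  Marketing Approval Extension: +1567 days → 8 August 2006.
  Appellate Stay Credit: +561 days → 20 February 2008.
Expiry of referenced patent CV-533398:
  Base: filing + 21 years → 29 September 2000.
  Marketing Approval Extension: +469 days → 11 January 2002.
Terminal disclaimer: CV-602854 expires on the earlier of 20 February 2008 and 11 January 2002.

January 11, 2002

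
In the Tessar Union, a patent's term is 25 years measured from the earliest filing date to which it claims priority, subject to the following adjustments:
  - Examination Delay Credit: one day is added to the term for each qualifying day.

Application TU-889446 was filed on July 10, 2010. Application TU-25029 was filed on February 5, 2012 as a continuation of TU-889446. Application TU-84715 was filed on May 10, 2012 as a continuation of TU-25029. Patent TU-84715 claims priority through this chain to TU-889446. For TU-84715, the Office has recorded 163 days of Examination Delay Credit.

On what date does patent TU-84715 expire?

December 20, 2035

Earliest priority filing: 10 July 2010.
Base term: 10 July 2010 + 25 years → 10 July 2035.
Examination Delay Credit: +163 days → 20 December 2035.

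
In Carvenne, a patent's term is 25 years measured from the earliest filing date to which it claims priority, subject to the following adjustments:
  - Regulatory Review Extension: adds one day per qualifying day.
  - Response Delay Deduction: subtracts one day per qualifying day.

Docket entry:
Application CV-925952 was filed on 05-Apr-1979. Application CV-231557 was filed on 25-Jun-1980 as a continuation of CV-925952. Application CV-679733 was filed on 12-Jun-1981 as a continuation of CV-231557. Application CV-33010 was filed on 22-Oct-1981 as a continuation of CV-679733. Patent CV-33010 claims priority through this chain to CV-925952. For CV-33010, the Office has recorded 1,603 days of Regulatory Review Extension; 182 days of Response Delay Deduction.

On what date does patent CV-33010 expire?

February 25, 2008

Earliest priority filing: 5 April 1979.
Base term: 5 April 1979 + 25 years → 5 April 2004.
Regulatory Review Extension: +1603 days → 25 August 2008.
Response Delay Deduction: −182 days → 25 February 2008.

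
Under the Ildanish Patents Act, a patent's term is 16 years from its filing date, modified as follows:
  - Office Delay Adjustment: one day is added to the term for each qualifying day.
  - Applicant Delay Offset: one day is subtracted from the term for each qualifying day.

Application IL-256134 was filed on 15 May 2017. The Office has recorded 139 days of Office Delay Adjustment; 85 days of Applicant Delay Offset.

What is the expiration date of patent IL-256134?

Base term: filing date + 16 years → 15 May 2033.
Office Delay Adjustment: +139 days → 1 October 2033.
Applicant Delay Offset: −85 days → 8 July 2033.

July 8, 2033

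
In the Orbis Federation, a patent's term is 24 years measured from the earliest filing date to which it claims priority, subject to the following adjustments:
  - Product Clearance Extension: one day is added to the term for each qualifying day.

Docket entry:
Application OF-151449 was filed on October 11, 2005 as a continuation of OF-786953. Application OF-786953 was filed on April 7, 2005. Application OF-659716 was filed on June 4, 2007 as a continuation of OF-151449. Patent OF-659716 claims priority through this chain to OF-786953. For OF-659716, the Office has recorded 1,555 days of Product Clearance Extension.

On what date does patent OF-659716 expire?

2033-07-10

Earliest priority filing: 7 April 2005.
Base term: 7 April 2005 + 24 years → 7 April 2029.
Product Clearance Extension: +1555 days → 10 July 2033.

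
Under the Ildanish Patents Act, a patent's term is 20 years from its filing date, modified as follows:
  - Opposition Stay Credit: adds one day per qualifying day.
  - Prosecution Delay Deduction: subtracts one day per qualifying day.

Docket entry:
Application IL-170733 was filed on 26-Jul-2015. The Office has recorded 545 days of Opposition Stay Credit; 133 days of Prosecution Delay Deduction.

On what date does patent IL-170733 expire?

September 10, 2036

Base term: filing date + 20 years → 26 July 2035.
Opposition Stay Credit: +545 days → 21 January 2037.
Prosecution Delay Deduction: −133 days → 10 September 2036.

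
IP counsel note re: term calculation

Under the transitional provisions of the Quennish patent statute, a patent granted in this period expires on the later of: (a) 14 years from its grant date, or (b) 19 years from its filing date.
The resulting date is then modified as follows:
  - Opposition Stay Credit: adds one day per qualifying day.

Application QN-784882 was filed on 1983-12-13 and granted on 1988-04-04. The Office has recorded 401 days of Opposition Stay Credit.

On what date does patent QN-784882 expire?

(a) grant + 14 years → 4 April 2002.
(b) filing + 19 years → 13 December 2002.
Later of the two: 13 December 2002.
Opposition Stay Credit: +401 days → 18 January 2004.

January 18, 2004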